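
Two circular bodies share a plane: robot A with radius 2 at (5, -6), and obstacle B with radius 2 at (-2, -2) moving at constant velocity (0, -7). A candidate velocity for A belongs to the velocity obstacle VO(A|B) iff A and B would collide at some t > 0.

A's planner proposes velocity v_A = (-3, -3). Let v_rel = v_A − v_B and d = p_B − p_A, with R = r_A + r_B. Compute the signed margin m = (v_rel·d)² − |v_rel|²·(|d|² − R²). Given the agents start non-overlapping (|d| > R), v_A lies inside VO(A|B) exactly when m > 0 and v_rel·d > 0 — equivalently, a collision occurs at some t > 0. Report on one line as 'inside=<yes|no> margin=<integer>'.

d = (-7, 4),  |d|² = 65;  R = 2+2 = 4,  c = 65−4² = 49
v_rel = (-3, 4),  |v_rel|² = 25;  v_rel·d = (-3)·(-7) + (4)·(4) = 37
25·t² − 74·t + 49 = 0  ⇒  m = 37² − 25·49 = 144
m = 144 > 0,  v_rel·d = 37 > 0  ⇒  inside

inside=yes margin=144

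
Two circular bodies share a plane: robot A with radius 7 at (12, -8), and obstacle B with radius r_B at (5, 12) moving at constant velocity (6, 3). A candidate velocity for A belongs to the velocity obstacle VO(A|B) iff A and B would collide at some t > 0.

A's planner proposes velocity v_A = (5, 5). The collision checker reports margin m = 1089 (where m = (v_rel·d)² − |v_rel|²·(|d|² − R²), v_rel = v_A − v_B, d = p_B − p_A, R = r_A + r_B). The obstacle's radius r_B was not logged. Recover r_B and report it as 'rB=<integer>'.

m = 1089
d = (-7, 20);  v_rel = (-1, 2),  |v_rel|² = 5
v_rel×d = (-1)·(20) − (2)·(-7) = -6
since m = R²·5 − (-6)²:  R² = (36 + 1089) / 5 = 225
R = √225 = 15  ⇒  r_B = 15 − 7 = 8

rB=8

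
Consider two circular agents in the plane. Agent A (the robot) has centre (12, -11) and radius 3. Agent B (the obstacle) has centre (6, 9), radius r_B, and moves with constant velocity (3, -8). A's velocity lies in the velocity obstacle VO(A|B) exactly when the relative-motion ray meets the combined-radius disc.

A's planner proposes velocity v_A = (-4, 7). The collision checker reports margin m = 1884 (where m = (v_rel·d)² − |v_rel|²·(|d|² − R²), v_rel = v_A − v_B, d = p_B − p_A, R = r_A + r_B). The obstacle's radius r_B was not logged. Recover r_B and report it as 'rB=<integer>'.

m = 1884
d = (-6, 20);  v_rel = (-7, 15),  |v_rel|² = 274
v_rel×d = (-7)·(20) − (15)·(-6) = -50
since m = R²·274 − (-50)²:  R² = (2500 + 1884) / 274 = 16
R = √16 = 4  ⇒  r_B = 4 − 3 = 1

rB=1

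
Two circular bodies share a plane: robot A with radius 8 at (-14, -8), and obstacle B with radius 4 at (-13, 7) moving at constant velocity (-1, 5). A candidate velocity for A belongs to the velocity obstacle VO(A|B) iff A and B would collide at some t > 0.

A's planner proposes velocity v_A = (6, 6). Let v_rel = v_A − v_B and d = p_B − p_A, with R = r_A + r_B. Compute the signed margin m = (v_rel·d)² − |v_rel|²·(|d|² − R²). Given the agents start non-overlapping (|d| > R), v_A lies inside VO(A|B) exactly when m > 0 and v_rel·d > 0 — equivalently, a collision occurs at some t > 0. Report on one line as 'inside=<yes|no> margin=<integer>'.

d = (1, 15),  |d|² = 226;  R = 8+4 = 12,  c = 226−12² = 82
v_rel = (7, 1),  |v_rel|² = 50;  v_rel·d = (7)·(1) + (1)·(15) = 22
50·t² − 44·t + 82 = 0  ⇒  m = 22² − 50·82 = -3616
m = -3616 < 0,  v_rel·d = 22 > 0  ⇒  outside

inside=no margin=-3616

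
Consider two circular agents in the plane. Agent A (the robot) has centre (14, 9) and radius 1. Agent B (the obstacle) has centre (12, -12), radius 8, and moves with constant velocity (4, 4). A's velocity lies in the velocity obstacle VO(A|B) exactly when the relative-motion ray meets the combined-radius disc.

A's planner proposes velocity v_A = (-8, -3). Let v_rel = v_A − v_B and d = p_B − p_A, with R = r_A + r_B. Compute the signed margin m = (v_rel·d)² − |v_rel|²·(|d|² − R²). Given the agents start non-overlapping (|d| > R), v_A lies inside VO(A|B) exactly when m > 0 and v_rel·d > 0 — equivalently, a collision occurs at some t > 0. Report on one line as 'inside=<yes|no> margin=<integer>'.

d = (-2, -21),  |d|² = 445;  R = 1+8 = 9,  c = 445−9² = 364
v_rel = (-12, -7),  |v_rel|² = 193;  v_rel·d = (-12)·(-2) + (-7)·(-21) = 171
193·t² − 342·t + 364 = 0  ⇒  m = 171² − 193·364 = -41011
m = -41011 < 0,  v_rel·d = 171 > 0  ⇒  outside

inside=no margin=-41011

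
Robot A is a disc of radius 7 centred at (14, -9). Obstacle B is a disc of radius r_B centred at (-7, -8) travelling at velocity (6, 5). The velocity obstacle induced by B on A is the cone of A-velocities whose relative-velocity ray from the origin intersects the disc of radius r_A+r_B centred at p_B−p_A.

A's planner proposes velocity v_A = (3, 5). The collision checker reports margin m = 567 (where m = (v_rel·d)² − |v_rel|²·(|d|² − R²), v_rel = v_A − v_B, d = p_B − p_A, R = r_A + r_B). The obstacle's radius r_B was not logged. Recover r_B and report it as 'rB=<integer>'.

m = 567
d = (-21, 1);  v_rel = (-3, 0),  |v_rel|² = 9
v_rel×d = (-3)·(1) − (0)·(-21) = -3
since m = R²·9 − (-3)²:  R² = (9 + 567) / 9 = 64
R = √64 = 8  ⇒  r_B = 8 − 7 = 1

rB=1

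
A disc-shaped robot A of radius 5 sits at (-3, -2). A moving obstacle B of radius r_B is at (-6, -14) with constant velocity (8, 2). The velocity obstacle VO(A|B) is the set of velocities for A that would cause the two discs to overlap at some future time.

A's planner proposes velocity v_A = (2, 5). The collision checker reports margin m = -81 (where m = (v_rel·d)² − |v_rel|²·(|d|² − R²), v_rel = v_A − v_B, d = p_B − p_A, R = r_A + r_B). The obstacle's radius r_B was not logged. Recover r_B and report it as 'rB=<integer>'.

m = -81
d = (-3, -12);  v_rel = (-6, 3),  |v_rel|² = 45
v_rel×d = (-6)·(-12) − (3)·(-3) = 81
since m = R²·45 − 81²:  R² = (6561 + -81) / 45 = 144
R = √144 = 12  ⇒  r_B = 12 − 5 = 7

rB=7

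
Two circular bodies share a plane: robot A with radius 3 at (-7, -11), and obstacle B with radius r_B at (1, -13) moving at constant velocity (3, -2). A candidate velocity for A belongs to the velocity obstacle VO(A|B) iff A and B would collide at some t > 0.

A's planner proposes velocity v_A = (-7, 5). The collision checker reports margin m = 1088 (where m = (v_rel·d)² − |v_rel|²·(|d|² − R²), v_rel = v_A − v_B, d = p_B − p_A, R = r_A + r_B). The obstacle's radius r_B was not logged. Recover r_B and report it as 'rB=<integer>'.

m = 1088
d = (8, -2);  v_rel = (-10, 7),  |v_rel|² = 149
v_rel×d = (-10)·(-2) − (7)·(8) = -36
since m = R²·149 − (-36)²:  R² = (1296 + 1088) / 149 = 16
R = √16 = 4  ⇒  r_B = 4 − 3 = 1

rB=1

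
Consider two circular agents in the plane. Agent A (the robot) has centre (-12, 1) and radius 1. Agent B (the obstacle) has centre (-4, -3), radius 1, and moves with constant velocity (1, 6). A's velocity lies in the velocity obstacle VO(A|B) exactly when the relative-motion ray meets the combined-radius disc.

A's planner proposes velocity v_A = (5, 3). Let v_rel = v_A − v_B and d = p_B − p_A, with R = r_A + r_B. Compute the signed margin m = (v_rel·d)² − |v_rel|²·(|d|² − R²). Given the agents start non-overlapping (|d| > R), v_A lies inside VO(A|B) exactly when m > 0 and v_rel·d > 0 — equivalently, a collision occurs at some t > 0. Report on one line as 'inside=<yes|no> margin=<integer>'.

d = (8, -4),  |d|² = 80;  R = 1+1 = 2,  c = 80−2² = 76
v_rel = (4, -3),  |v_rel|² = 25;  v_rel·d = (4)·(8) + (-3)·(-4) = 44
25·t² − 88·t + 76 = 0  ⇒  m = 44² − 25·76 = 36
m = 36 > 0,  v_rel·d = 44 > 0  ⇒  inside

inside=yes margin=36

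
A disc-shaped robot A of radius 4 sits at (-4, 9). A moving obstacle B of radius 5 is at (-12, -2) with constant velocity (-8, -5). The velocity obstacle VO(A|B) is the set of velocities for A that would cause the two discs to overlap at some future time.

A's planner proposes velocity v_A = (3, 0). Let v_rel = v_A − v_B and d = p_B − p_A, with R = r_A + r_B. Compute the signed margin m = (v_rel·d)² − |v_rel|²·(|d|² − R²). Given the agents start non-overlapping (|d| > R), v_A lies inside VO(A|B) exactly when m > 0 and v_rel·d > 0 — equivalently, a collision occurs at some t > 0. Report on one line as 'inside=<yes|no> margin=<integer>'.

d = (-8, -11),  |d|² = 185;  R = 4+5 = 9,  c = 185−9² = 104
v_rel = (11, 5),  |v_rel|² = 146;  v_rel·d = (11)·(-8) + (5)·(-11) = -143
146·t² + 286·t + 104 = 0  ⇒  m = (-143)² − 146·104 = 5265
m = 5265 > 0,  v_rel·d = -143 < 0  ⇒  outside

inside=no margin=5265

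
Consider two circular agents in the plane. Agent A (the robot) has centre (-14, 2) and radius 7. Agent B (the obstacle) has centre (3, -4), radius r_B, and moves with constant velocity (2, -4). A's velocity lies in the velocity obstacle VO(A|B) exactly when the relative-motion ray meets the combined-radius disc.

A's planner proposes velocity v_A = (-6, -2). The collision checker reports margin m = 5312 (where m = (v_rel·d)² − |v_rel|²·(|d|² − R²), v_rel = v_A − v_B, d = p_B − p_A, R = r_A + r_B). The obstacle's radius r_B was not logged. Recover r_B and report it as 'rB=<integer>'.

m = 5312
d = (17, -6);  v_rel = (-8, 2),  |v_rel|² = 68
v_rel×d = (-8)·(-6) − (2)·(17) = 14
since m = R²·68 − 14²:  R² = (196 + 5312) / 68 = 81
R = √81 = 9  ⇒  r_B = 9 − 7 = 2

rB=2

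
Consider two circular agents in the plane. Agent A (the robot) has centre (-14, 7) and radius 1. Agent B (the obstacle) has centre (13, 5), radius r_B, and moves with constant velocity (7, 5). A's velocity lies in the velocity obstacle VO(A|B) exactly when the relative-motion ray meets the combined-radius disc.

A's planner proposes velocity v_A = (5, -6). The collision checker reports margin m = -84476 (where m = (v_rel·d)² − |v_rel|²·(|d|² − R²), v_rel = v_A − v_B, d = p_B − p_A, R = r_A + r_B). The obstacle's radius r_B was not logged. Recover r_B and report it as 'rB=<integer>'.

m = -84476
d = (27, -2);  v_rel = (-2, -11),  |v_rel|² = 125
v_rel×d = (-2)·(-2) − (-11)·(27) = 301
since m = R²·125 − 301²:  R² = (90601 + -84476) / 125 = 49
R = √49 = 7  ⇒  r_B = 7 − 1 = 6

rB=6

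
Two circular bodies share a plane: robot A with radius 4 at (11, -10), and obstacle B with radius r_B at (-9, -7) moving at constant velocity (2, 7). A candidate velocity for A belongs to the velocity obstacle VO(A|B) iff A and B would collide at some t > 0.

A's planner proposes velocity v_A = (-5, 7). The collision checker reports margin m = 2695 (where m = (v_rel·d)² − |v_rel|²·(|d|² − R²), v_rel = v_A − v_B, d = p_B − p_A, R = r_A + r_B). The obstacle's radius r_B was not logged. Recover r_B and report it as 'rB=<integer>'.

m = 2695
d = (-20, 3);  v_rel = (-7, 0),  |v_rel|² = 49
v_rel×d = (-7)·(3) − (0)·(-20) = -21
since m = R²·49 − (-21)²:  R² = (441 + 2695) / 49 = 64
R = √64 = 8  ⇒  r_B = 8 − 4 = 4

rB=4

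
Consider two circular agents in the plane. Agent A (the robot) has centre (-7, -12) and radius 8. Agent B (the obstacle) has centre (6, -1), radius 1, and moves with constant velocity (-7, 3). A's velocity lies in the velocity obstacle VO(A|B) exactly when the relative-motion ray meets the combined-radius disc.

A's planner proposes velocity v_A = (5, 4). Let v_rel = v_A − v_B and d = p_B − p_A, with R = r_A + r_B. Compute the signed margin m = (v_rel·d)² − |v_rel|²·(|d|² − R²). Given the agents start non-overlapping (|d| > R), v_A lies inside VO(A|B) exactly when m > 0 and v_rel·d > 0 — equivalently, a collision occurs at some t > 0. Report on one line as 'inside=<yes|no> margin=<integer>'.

d = (13, 11),  |d|² = 290;  R = 8+1 = 9,  c = 290−9² = 209
v_rel = (12, 1),  |v_rel|² = 145;  v_rel·d = (12)·(13) + (1)·(11) = 167
145·t² − 334·t + 209 = 0  ⇒  m = 167² − 145·209 = -2416
m = -2416 < 0,  v_rel·d = 167 > 0  ⇒  outside

inside=no margin=-2416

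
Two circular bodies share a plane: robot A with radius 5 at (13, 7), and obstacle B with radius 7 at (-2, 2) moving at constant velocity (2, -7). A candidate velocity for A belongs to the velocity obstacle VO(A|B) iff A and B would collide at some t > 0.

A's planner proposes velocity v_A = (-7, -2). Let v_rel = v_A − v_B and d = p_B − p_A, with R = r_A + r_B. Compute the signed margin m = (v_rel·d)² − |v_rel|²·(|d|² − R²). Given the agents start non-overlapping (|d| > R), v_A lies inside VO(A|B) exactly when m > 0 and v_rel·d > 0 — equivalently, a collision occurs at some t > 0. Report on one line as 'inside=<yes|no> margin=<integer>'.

d = (-15, -5),  |d|² = 250;  R = 5+7 = 12,  c = 250−12² = 106
v_rel = (-9, 5),  |v_rel|² = 106;  v_rel·d = (-9)·(-15) + (5)·(-5) = 110
106·t² − 220·t + 106 = 0  ⇒  m = 110² − 106·106 = 864
m = 864 > 0,  v_rel·d = 110 > 0  ⇒  inside

inside=yes margin=864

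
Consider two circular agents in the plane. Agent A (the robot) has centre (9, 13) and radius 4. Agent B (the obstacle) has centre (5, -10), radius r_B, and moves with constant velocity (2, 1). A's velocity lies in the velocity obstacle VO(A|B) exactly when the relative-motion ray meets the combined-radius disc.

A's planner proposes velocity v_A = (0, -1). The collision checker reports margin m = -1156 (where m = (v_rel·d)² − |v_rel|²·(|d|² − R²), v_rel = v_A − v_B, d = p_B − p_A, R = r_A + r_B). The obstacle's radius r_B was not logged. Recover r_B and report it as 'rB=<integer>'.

m = -1156
d = (-4, -23);  v_rel = (-2, -2),  |v_rel|² = 8
v_rel×d = (-2)·(-23) − (-2)·(-4) = 38
since m = R²·8 − 38²:  R² = (1444 + -1156) / 8 = 36
R = √36 = 6  ⇒  r_B = 6 − 4 = 2

rB=2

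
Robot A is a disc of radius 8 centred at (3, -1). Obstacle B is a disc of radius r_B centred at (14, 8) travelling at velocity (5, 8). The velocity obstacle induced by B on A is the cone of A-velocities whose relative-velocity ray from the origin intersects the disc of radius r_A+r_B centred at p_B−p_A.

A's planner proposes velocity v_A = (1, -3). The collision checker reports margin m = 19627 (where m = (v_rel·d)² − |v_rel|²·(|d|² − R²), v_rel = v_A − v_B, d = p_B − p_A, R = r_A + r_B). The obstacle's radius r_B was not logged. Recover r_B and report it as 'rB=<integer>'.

m = 19627
d = (11, 9);  v_rel = (-4, -11),  |v_rel|² = 137
v_rel×d = (-4)·(9) − (-11)·(11) = 85
since m = R²·137 − 85²:  R² = (7225 + 19627) / 137 = 196
R = √196 = 14  ⇒  r_B = 14 − 8 = 6

rB=6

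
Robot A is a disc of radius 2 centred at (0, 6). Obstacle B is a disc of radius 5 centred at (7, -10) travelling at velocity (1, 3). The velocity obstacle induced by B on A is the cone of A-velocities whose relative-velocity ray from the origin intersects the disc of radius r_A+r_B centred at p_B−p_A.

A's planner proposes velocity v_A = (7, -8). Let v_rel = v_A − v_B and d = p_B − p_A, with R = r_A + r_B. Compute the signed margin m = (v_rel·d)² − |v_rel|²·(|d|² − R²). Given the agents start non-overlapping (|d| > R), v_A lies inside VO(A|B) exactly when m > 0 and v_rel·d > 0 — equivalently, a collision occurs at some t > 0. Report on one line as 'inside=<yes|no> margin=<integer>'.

d = (7, -16),  |d|² = 305;  R = 2+5 = 7,  c = 305−7² = 256
v_rel = (6, -11),  |v_rel|² = 157;  v_rel·d = (6)·(7) + (-11)·(-16) = 218
157·t² − 436·t + 256 = 0  ⇒  m = 218² − 157·256 = 7332
m = 7332 > 0,  v_rel·d = 218 > 0  ⇒  inside

inside=yes margin=7332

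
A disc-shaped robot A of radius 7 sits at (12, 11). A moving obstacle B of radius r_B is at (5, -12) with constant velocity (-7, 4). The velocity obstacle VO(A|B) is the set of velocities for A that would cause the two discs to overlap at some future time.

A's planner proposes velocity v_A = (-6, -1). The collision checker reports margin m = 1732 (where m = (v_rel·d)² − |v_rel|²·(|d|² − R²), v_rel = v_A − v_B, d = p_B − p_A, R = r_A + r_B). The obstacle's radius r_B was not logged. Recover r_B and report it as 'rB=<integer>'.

m = 1732
d = (-7, -23);  v_rel = (1, -5),  |v_rel|² = 26
v_rel×d = (1)·(-23) − (-5)·(-7) = -58
since m = R²·26 − (-58)²:  R² = (3364 + 1732) / 26 = 196
R = √196 = 14  ⇒  r_B = 14 − 7 = 7

rB=7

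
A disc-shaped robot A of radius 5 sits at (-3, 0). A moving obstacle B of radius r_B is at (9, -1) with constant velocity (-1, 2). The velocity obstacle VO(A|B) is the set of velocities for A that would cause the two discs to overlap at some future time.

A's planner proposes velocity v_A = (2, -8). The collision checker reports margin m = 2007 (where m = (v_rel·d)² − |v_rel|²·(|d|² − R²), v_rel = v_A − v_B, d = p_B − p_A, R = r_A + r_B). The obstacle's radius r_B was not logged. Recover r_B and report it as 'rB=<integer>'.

m = 2007
d = (12, -1);  v_rel = (3, -10),  |v_rel|² = 109
v_rel×d = (3)·(-1) − (-10)·(12) = 117
since m = R²·109 − 117²:  R² = (13689 + 2007) / 109 = 144
R = √144 = 12  ⇒  r_B = 12 − 5 = 7

rB=7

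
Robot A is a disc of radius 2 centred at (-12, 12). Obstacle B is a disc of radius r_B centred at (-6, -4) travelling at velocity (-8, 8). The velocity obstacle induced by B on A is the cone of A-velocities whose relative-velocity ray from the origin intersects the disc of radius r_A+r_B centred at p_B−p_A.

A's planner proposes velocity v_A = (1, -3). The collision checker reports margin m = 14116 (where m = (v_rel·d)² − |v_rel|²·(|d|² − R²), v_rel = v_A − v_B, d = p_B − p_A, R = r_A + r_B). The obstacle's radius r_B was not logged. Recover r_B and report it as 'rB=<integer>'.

m = 14116
d = (6, -16);  v_rel = (9, -11),  |v_rel|² = 202
v_rel×d = (9)·(-16) − (-11)·(6) = -78
since m = R²·202 − (-78)²:  R² = (6084 + 14116) / 202 = 100
R = √100 = 10  ⇒  r_B = 10 − 2 = 8

rB=8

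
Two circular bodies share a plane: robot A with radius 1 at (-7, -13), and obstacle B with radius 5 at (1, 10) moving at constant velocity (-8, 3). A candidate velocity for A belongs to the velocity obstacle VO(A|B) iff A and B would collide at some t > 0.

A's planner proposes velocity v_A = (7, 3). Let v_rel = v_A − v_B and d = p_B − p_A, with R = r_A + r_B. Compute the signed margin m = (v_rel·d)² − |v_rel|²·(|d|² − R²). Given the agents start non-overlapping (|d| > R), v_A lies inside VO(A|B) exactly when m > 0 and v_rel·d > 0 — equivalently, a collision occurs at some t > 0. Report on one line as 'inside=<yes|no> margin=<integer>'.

d = (8, 23),  |d|² = 593;  R = 1+5 = 6,  c = 593−6² = 557
v_rel = (15, 0),  |v_rel|² = 225;  v_rel·d = (15)·(8) + (0)·(23) = 120
225·t² − 240·t + 557 = 0  ⇒  m = 120² − 225·557 = -110925
m = -110925 < 0,  v_rel·d = 120 > 0  ⇒  outside

inside=no margin=-110925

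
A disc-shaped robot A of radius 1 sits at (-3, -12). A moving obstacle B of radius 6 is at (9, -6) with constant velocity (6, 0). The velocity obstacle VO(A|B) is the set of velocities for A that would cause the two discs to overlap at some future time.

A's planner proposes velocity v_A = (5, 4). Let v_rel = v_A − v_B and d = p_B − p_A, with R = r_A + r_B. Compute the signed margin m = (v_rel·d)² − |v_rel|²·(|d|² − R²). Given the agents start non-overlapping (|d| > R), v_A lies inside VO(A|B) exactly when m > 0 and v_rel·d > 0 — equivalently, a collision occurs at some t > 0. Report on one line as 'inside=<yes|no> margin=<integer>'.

d = (12, 6),  |d|² = 180;  R = 1+6 = 7,  c = 180−7² = 131
v_rel = (-1, 4),  |v_rel|² = 17;  v_rel·d = (-1)·(12) + (4)·(6) = 12
17·t² − 24·t + 131 = 0  ⇒  m = 12² − 17·131 = -2083
m = -2083 < 0,  v_rel·d = 12 > 0  ⇒  outside

inside=no margin=-2083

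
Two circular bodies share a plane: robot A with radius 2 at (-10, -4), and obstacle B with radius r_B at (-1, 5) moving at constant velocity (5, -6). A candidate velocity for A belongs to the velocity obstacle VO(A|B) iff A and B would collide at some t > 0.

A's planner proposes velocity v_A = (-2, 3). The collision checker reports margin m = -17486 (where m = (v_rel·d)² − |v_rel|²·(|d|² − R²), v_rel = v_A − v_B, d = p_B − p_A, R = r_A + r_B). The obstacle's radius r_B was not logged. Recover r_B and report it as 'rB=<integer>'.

m = -17486
d = (9, 9);  v_rel = (-7, 9),  |v_rel|² = 130
v_rel×d = (-7)·(9) − (9)·(9) = -144
since m = R²·130 − (-144)²:  R² = (20736 + -17486) / 130 = 25
R = √25 = 5  ⇒  r_B = 5 − 2 = 3

rB=3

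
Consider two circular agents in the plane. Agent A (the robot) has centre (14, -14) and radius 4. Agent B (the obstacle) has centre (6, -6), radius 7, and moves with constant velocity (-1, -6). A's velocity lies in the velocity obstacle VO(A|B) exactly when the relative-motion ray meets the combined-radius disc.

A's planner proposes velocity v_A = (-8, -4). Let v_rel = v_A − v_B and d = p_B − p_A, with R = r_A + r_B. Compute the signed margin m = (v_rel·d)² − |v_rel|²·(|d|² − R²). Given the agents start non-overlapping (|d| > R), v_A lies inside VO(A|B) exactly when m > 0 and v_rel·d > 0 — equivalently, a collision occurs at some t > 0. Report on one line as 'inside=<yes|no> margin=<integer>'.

d = (-8, 8),  |d|² = 128;  R = 4+7 = 11,  c = 128−11² = 7
v_rel = (-7, 2),  |v_rel|² = 53;  v_rel·d = (-7)·(-8) + (2)·(8) = 72
53·t² − 144·t + 7 = 0  ⇒  m = 72² − 53·7 = 4813
m = 4813 > 0,  v_rel·d = 72 > 0  ⇒  inside

inside=yes margin=4813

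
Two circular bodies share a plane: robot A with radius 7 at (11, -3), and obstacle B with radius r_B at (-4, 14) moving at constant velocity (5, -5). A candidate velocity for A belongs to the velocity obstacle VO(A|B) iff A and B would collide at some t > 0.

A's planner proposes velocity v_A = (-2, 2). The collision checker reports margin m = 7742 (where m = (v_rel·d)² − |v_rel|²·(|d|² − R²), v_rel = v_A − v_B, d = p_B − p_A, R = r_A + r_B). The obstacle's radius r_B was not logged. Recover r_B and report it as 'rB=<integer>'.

m = 7742
d = (-15, 17);  v_rel = (-7, 7),  |v_rel|² = 98
v_rel×d = (-7)·(17) − (7)·(-15) = -14
since m = R²·98 − (-14)²:  R² = (196 + 7742) / 98 = 81
R = √81 = 9  ⇒  r_B = 9 − 7 = 2

rB=2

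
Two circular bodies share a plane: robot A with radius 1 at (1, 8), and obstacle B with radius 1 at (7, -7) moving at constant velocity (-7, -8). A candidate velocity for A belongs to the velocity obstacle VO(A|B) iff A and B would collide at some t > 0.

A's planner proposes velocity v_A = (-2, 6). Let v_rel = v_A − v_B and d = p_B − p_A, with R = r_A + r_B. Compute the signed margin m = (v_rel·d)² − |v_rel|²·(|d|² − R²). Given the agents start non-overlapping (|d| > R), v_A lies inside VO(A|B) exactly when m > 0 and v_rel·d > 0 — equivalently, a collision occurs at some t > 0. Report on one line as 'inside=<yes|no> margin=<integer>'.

d = (6, -15),  |d|² = 261;  R = 1+1 = 2,  c = 261−2² = 257
v_rel = (5, 14),  |v_rel|² = 221;  v_rel·d = (5)·(6) + (14)·(-15) = -180
221·t² + 360·t + 257 = 0  ⇒  m = (-180)² − 221·257 = -24397
m = -24397 < 0,  v_rel·d = -180 < 0  ⇒  outside

inside=no margin=-24397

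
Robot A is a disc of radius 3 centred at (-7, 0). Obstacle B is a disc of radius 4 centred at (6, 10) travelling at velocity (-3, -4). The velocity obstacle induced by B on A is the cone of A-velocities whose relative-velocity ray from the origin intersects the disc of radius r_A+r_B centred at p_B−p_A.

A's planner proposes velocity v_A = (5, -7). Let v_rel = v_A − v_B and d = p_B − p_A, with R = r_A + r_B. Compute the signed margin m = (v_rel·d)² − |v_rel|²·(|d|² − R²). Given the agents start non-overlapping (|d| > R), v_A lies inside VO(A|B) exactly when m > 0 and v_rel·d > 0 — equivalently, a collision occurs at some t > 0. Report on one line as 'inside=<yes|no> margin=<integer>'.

d = (13, 10),  |d|² = 269;  R = 3+4 = 7,  c = 269−7² = 220
v_rel = (8, -3),  |v_rel|² = 73;  v_rel·d = (8)·(13) + (-3)·(10) = 74
73·t² − 148·t + 220 = 0  ⇒  m = 74² − 73·220 = -10584
m = -10584 < 0,  v_rel·d = 74 > 0  ⇒  outside

inside=no margin=-10584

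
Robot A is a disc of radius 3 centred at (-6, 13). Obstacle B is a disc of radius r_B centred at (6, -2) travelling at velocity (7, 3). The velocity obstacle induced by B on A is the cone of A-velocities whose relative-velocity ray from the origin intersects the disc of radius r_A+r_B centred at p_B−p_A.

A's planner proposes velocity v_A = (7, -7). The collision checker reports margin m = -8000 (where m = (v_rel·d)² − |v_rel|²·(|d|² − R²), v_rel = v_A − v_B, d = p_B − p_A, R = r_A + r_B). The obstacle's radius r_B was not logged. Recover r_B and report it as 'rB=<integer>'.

m = -8000
d = (12, -15);  v_rel = (0, -10),  |v_rel|² = 100
v_rel×d = (0)·(-15) − (-10)·(12) = 120
since m = R²·100 − 120²:  R² = (14400 + -8000) / 100 = 64
R = √64 = 8  ⇒  r_B = 8 − 3 = 5

rB=5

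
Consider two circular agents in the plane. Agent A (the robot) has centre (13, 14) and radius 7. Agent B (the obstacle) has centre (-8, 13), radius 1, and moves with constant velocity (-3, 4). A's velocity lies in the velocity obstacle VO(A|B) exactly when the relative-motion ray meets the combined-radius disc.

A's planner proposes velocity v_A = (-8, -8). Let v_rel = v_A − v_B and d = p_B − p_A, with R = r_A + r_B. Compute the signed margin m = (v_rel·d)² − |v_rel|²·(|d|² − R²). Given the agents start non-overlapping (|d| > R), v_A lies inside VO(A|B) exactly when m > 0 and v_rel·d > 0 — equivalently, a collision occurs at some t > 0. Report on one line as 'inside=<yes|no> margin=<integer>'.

d = (-21, -1),  |d|² = 442;  R = 7+1 = 8,  c = 442−8² = 378
v_rel = (-5, -12),  |v_rel|² = 169;  v_rel·d = (-5)·(-21) + (-12)·(-1) = 117
169·t² − 234·t + 378 = 0  ⇒  m = 117² − 169·378 = -50193
m = -50193 < 0,  v_rel·d = 117 > 0  ⇒  outside

inside=no margin=-50193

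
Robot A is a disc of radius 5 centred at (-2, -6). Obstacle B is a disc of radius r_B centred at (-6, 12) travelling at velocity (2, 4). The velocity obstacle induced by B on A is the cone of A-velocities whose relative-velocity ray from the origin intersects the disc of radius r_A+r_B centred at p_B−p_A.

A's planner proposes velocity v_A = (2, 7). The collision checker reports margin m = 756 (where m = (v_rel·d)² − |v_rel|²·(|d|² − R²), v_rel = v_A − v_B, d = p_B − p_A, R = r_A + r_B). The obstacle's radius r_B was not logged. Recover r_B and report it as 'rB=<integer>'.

m = 756
d = (-4, 18);  v_rel = (0, 3),  |v_rel|² = 9
v_rel×d = (0)·(18) − (3)·(-4) = 12
since m = R²·9 − 12²:  R² = (144 + 756) / 9 = 100
R = √100 = 10  ⇒  r_B = 10 − 5 = 5

rB=5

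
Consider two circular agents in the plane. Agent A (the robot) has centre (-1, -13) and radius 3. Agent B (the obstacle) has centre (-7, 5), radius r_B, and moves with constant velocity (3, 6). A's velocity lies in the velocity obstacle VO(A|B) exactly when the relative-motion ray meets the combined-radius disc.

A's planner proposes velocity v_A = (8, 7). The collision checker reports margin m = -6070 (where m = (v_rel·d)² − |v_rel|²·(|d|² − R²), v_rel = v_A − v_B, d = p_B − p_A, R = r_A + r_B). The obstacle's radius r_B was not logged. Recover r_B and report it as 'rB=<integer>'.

m = -6070
d = (-6, 18);  v_rel = (5, 1),  |v_rel|² = 26
v_rel×d = (5)·(18) − (1)·(-6) = 96
since m = R²·26 − 96²:  R² = (9216 + -6070) / 26 = 121
R = √121 = 11  ⇒  r_B = 11 − 3 = 8

rB=8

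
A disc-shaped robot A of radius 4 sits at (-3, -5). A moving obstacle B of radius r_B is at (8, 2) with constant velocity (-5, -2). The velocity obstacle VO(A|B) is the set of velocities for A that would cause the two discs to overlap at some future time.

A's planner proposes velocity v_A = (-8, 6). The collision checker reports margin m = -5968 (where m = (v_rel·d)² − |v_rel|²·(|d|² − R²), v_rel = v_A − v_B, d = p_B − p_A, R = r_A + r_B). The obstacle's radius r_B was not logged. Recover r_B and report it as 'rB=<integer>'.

m = -5968
d = (11, 7);  v_rel = (-3, 8),  |v_rel|² = 73
v_rel×d = (-3)·(7) − (8)·(11) = -109
since m = R²·73 − (-109)²:  R² = (11881 + -5968) / 73 = 81
R = √81 = 9  ⇒  r_B = 9 − 4 = 5

rB=5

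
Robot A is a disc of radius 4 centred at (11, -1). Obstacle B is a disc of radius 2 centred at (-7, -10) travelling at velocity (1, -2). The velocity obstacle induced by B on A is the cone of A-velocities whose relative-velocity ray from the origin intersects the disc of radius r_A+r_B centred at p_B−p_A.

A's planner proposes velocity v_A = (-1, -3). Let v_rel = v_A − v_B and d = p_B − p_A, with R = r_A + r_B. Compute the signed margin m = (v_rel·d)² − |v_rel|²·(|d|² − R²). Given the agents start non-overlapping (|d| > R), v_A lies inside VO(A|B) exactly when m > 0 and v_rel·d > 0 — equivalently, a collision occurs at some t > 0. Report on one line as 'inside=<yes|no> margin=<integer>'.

d = (-18, -9),  |d|² = 405;  R = 4+2 = 6,  c = 405−6² = 369
v_rel = (-2, -1),  |v_rel|² = 5;  v_rel·d = (-2)·(-18) + (-1)·(-9) = 45
5·t² − 90·t + 369 = 0  ⇒  m = 45² − 5·369 = 180
m = 180 > 0,  v_rel·d = 45 > 0  ⇒  inside

inside=yes margin=180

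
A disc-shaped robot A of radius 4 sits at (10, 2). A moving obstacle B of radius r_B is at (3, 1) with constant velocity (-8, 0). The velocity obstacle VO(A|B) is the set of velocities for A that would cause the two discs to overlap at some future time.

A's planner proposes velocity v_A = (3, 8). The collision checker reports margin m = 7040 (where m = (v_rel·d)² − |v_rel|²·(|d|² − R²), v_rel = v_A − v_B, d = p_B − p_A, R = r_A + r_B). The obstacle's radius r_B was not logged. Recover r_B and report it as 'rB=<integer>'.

m = 7040
d = (-7, -1);  v_rel = (11, 8),  |v_rel|² = 185
v_rel×d = (11)·(-1) − (8)·(-7) = 45
since m = R²·185 − 45²:  R² = (2025 + 7040) / 185 = 49
R = √49 = 7  ⇒  r_B = 7 − 4 = 3

rB=3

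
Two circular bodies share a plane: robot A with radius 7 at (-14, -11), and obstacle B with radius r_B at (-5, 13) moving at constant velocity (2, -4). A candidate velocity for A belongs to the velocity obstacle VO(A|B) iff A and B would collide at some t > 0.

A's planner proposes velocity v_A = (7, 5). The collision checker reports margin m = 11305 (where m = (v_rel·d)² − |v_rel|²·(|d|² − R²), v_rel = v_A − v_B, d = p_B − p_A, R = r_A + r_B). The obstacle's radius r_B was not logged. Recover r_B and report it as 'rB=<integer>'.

m = 11305
d = (9, 24);  v_rel = (5, 9),  |v_rel|² = 106
v_rel×d = (5)·(24) − (9)·(9) = 39
since m = R²·106 − 39²:  R² = (1521 + 11305) / 106 = 121
R = √121 = 11  ⇒  r_B = 11 − 7 = 4

rB=4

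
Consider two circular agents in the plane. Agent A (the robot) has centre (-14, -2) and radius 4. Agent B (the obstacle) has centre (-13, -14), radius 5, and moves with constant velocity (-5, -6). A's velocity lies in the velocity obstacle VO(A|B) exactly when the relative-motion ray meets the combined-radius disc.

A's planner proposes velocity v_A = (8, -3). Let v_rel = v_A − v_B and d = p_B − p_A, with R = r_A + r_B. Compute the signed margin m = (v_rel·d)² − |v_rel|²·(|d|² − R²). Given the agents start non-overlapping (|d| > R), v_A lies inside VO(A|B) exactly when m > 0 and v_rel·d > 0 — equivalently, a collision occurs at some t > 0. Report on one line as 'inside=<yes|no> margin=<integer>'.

d = (1, -12),  |d|² = 145;  R = 4+5 = 9,  c = 145−9² = 64
v_rel = (13, 3),  |v_rel|² = 178;  v_rel·d = (13)·(1) + (3)·(-12) = -23
178·t² + 46·t + 64 = 0  ⇒  m = (-23)² − 178·64 = -10863
m = -10863 < 0,  v_rel·d = -23 < 0  ⇒  outside

inside=no margin=-10863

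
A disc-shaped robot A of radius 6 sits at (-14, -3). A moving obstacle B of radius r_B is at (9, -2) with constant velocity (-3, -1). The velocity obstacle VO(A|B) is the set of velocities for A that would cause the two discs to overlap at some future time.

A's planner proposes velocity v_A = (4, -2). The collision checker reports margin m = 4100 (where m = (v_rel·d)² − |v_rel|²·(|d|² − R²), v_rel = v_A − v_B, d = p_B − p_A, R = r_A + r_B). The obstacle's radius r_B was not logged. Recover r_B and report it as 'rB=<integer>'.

m = 4100
d = (23, 1);  v_rel = (7, -1),  |v_rel|² = 50
v_rel×d = (7)·(1) − (-1)·(23) = 30
since m = R²·50 − 30²:  R² = (900 + 4100) / 50 = 100
R = √100 = 10  ⇒  r_B = 10 − 6 = 4

rB=4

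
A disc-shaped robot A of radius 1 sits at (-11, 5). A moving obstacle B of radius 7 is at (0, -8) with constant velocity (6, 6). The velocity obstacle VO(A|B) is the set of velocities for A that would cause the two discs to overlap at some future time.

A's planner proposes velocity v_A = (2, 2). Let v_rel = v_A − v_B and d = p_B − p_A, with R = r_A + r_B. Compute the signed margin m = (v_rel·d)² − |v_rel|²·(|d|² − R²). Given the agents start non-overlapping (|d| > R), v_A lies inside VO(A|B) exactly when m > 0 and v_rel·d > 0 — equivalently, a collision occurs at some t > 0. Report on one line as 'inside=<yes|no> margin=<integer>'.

d = (11, -13),  |d|² = 290;  R = 1+7 = 8,  c = 290−8² = 226
v_rel = (-4, -4),  |v_rel|² = 32;  v_rel·d = (-4)·(11) + (-4)·(-13) = 8
32·t² − 16·t + 226 = 0  ⇒  m = 8² − 32·226 = -7168
m = -7168 < 0,  v_rel·d = 8 > 0  ⇒  outside

inside=no margin=-7168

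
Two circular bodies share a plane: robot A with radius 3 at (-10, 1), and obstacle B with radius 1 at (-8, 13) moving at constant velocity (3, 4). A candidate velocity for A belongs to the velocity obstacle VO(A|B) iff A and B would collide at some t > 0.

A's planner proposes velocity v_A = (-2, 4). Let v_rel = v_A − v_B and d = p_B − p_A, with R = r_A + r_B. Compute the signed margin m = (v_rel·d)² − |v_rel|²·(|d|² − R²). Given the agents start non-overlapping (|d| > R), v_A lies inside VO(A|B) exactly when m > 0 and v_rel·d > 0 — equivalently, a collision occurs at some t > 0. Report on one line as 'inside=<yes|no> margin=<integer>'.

d = (2, 12),  |d|² = 148;  R = 3+1 = 4,  c = 148−4² = 132
v_rel = (-5, 0),  |v_rel|² = 25;  v_rel·d = (-5)·(2) + (0)·(12) = -10
25·t² + 20·t + 132 = 0  ⇒  m = (-10)² − 25·132 = -3200
m = -3200 < 0,  v_rel·d = -10 < 0  ⇒  outside

inside=no margin=-3200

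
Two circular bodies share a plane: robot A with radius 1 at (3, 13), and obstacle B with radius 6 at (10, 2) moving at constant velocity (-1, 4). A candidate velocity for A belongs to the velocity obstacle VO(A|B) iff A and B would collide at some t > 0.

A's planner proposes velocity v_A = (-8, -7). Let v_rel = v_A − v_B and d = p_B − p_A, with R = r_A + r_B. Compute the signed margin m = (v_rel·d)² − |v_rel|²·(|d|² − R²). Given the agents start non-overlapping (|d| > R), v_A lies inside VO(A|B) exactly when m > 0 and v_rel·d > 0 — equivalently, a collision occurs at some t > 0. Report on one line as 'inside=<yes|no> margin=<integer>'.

d = (7, -11),  |d|² = 170;  R = 1+6 = 7,  c = 170−7² = 121
v_rel = (-7, -11),  |v_rel|² = 170;  v_rel·d = (-7)·(7) + (-11)·(-11) = 72
170·t² − 144·t + 121 = 0  ⇒  m = 72² − 170·121 = -15386
m = -15386 < 0,  v_rel·d = 72 > 0  ⇒  outside

inside=no margin=-15386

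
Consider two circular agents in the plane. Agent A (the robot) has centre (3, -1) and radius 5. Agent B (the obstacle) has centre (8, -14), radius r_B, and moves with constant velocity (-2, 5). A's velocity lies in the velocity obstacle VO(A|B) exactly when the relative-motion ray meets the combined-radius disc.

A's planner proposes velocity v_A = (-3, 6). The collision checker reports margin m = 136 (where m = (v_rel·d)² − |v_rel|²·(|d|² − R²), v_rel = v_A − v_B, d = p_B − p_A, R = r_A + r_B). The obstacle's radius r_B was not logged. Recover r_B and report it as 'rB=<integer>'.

m = 136
d = (5, -13);  v_rel = (-1, 1),  |v_rel|² = 2
v_rel×d = (-1)·(-13) − (1)·(5) = 8
since m = R²·2 − 8²:  R² = (64 + 136) / 2 = 100
R = √100 = 10  ⇒  r_B = 10 − 5 = 5

rB=5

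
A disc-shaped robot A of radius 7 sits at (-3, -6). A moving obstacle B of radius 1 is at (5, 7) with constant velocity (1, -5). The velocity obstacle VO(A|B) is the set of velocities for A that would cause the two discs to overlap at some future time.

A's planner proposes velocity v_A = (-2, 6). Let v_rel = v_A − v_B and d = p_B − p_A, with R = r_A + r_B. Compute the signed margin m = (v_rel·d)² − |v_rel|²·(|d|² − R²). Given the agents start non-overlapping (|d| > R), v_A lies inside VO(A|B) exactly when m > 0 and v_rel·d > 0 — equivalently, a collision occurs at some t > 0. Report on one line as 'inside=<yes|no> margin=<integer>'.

d = (8, 13),  |d|² = 233;  R = 7+1 = 8,  c = 233−8² = 169
v_rel = (-3, 11),  |v_rel|² = 130;  v_rel·d = (-3)·(8) + (11)·(13) = 119
130·t² − 238·t + 169 = 0  ⇒  m = 119² − 130·169 = -7809
m = -7809 < 0,  v_rel·d = 119 > 0  ⇒  outside

inside=no margin=-7809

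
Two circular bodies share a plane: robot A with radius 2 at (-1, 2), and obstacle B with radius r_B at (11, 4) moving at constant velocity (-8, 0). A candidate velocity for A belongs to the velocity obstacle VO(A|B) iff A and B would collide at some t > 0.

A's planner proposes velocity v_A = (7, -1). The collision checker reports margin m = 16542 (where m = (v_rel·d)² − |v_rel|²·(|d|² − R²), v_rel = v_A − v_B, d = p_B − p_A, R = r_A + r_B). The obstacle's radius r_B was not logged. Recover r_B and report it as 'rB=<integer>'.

m = 16542
d = (12, 2);  v_rel = (15, -1),  |v_rel|² = 226
v_rel×d = (15)·(2) − (-1)·(12) = 42
since m = R²·226 − 42²:  R² = (1764 + 16542) / 226 = 81
R = √81 = 9  ⇒  r_B = 9 − 2 = 7

rB=7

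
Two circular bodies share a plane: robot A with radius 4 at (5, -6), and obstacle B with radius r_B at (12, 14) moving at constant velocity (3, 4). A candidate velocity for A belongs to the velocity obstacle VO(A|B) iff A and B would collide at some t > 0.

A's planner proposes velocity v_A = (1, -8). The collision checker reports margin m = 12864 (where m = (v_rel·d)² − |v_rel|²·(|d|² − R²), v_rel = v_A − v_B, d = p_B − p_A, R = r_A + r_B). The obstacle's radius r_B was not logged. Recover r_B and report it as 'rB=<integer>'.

m = 12864
d = (7, 20);  v_rel = (-2, -12),  |v_rel|² = 148
v_rel×d = (-2)·(20) − (-12)·(7) = 44
since m = R²·148 − 44²:  R² = (1936 + 12864) / 148 = 100
R = √100 = 10  ⇒  r_B = 10 − 4 = 6

rB=6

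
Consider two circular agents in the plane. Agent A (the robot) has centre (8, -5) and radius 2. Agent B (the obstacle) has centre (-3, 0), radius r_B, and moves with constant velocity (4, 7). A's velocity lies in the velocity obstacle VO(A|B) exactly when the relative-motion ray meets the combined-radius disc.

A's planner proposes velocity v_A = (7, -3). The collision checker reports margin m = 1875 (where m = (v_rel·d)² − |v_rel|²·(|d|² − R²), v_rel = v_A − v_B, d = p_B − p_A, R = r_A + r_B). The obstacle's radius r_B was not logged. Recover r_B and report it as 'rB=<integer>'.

m = 1875
d = (-11, 5);  v_rel = (3, -10),  |v_rel|² = 109
v_rel×d = (3)·(5) − (-10)·(-11) = -95
since m = R²·109 − (-95)²:  R² = (9025 + 1875) / 109 = 100
R = √100 = 10  ⇒  r_B = 10 − 2 = 8

rB=8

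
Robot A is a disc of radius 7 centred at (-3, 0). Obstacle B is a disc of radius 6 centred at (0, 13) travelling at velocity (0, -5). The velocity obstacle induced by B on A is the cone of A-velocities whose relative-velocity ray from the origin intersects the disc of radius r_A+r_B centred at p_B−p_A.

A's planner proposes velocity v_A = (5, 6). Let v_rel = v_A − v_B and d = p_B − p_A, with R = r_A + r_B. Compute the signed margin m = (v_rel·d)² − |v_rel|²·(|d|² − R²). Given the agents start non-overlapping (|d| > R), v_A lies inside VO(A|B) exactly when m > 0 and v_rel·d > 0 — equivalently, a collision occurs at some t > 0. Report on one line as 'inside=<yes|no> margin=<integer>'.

d = (3, 13),  |d|² = 178;  R = 7+6 = 13,  c = 178−13² = 9
v_rel = (5, 11),  |v_rel|² = 146;  v_rel·d = (5)·(3) + (11)·(13) = 158
146·t² − 316·t + 9 = 0  ⇒  m = 158² − 146·9 = 23650
m = 23650 > 0,  v_rel·d = 158 > 0  ⇒  inside

inside=yes margin=23650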